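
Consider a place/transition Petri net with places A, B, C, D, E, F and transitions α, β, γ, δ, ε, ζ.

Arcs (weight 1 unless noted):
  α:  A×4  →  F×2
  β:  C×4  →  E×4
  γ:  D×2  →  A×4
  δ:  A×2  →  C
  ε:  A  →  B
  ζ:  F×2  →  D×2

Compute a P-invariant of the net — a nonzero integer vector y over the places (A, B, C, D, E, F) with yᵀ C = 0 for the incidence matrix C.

Incidence matrix C (rows=places, cols=transitions):
        α    β    γ    δ    ε    ζ
    A  -4    0    4   -2   -1    0
    B   0    0    0    0    1    0
    C   0   -4    0    1    0    0
    D   0    0   -2    0    0    2
    E   0    4    0    0    0    0
    F   2    0    0    0    0   -2

Candidate y = [1, 1, 2, 2, 2, 2]; check y·C column-wise:
  col α: 1·-4 + 1·0 + 2·0 + 2·0 + 2·0 + 2·2 = 0
  col β: 1·0 + 1·0 + 2·-4 + 2·0 + 2·4 + 2·0 = 0
  col γ: 1·4 + 1·0 + 2·0 + 2·-2 + 2·0 + 2·0 = 0
  col δ: 1·-2 + 1·0 + 2·1 + 2·0 + 2·0 + 2·0 = 0
  col ε: 1·-1 + 1·1 + 2·0 + 2·0 + 2·0 + 2·0 = 0
  col ζ: 1·0 + 1·0 + 2·0 + 2·2 + 2·0 + 2·-2 = 0

y = (A:1, B:1, C:2, D:2, E:2, F:2)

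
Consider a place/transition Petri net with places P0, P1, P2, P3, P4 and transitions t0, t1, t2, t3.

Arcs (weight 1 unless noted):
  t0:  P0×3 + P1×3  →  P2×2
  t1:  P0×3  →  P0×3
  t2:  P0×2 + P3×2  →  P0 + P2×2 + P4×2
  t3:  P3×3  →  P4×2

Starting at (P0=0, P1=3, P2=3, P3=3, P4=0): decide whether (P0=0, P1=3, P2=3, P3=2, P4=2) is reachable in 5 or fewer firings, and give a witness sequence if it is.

depth 0: 1 marking
depth 1: 2 markings reached so far
depth 2: 2 markings reached so far
(frontier empty at depth 2; search complete)
target is not among the 2 markings reachable within 5 steps

NO — not reachable within 5 firings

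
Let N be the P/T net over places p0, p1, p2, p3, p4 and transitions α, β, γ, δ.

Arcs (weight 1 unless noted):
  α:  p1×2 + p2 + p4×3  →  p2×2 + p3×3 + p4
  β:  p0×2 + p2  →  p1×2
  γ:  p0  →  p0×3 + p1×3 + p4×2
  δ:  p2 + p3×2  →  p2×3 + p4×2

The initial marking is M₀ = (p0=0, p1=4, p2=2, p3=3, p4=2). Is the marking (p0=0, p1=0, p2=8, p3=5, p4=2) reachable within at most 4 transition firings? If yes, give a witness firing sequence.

YES — reachable via ⟨δ, α, δ, α⟩ (4 firings)

step 1: fire δ:  (p0=0, p1=4, p2=2, p3=3, p4=2) → (p0=0, p1=4, p2=4, p3=1, p4=4)
step 2: fire α:  (p0=0, p1=4, p2=4, p3=1, p4=4) → (p0=0, p1=2, p2=5, p3=4, p4=2)
step 3: fire δ:  (p0=0, p1=2, p2=5, p3=4, p4=2) → (p0=0, p1=2, p2=7, p3=2, p4=4)
step 4: fire α:  (p0=0, p1=2, p2=7, p3=2, p4=4) → (p0=0, p1=0, p2=8, p3=5, p4=2)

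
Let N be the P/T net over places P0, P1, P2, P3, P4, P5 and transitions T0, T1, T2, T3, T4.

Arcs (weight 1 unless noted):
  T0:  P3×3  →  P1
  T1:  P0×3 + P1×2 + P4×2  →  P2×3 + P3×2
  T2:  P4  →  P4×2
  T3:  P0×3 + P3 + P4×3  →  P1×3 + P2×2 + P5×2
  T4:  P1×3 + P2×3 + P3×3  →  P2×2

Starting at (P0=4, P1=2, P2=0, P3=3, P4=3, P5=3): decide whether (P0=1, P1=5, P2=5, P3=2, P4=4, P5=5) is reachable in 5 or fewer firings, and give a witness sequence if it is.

depth 0: 1 marking
depth 1: 5 markings reached so far
depth 2: 10 markings reached so far
depth 3: 15 markings reached so far
depth 4: 20 markings reached so far
depth 5: 25 markings reached so far
target is not among the 25 markings reachable within 5 steps

NO — not reachable within 5 firings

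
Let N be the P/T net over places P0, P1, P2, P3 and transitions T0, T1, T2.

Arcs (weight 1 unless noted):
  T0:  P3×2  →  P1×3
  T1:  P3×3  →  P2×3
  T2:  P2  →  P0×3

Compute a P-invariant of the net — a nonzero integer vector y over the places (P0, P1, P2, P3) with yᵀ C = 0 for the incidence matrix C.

Incidence matrix C (rows=places, cols=transitions):
       T0   T1   T2
   P0   0    0    3
   P1   3    0    0
   P2   0    3   -1
   P3  -2   -3    0

Candidate y = [1, 2, 3, 3]; check y·C column-wise:
  col T0: 1·0 + 2·3 + 3·0 + 3·-2 = 0
  col T1: 1·0 + 2·0 + 3·3 + 3·-3 = 0
  col T2: 1·3 + 2·0 + 3·-1 + 3·0 = 0

y = (P0:1, P1:2, P2:3, P3:3)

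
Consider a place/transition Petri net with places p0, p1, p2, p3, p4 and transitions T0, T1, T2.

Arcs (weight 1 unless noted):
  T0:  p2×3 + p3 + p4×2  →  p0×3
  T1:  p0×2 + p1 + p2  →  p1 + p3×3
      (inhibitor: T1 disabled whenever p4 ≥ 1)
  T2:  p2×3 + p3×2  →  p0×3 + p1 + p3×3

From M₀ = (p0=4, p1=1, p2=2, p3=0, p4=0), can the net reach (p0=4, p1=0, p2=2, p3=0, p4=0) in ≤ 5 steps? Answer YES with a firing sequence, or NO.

depth 0: 1 marking
depth 1: 2 markings reached so far
depth 2: 3 markings reached so far
depth 3: 3 markings reached so far
(frontier empty at depth 3; search complete)
target is not among the 3 markings reachable within 5 steps

NO — not reachable within 5 firings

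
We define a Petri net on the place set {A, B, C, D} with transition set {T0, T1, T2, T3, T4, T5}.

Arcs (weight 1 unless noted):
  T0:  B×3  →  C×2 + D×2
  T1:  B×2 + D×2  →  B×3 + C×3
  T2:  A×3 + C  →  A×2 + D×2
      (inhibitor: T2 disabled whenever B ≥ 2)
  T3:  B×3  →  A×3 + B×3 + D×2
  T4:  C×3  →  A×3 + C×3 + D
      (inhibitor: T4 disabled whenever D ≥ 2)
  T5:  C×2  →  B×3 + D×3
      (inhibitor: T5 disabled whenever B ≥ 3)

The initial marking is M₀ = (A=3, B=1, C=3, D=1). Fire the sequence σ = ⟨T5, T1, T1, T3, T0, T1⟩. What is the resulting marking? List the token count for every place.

step 1: fire T5:  (A=3, B=1, C=3, D=1) → (A=3, B=4, C=1, D=4)
step 2: fire T1:  (A=3, B=4, C=1, D=4) → (A=3, B=5, C=4, D=2)
step 3: fire T1:  (A=3, B=5, C=4, D=2) → (A=3, B=6, C=7, D=0)
step 4: fire T3:  (A=3, B=6, C=7, D=0) → (A=6, B=6, C=7, D=2)
step 5: fire T0:  (A=6, B=6, C=7, D=2) → (A=6, B=3, C=9, D=4)
step 6: fire T1:  (A=6, B=3, C=9, D=4) → (A=6, B=4, C=12, D=2)

(A=6, B=4, C=12, D=2)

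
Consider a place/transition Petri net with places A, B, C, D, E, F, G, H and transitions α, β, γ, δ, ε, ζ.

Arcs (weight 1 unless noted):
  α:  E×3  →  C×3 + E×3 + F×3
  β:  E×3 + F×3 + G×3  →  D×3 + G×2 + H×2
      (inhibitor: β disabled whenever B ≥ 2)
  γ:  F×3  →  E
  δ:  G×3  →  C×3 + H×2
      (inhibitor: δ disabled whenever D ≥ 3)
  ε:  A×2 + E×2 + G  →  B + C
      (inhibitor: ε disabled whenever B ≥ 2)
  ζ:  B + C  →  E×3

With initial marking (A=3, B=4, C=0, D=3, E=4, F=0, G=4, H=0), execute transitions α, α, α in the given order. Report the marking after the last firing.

(A=3, B=4, C=9, D=3, E=4, F=9, G=4, H=0)

step 1: fire α:  (A=3, B=4, C=0, D=3, E=4, F=0, G=4, H=0) → (A=3, B=4, C=3, D=3, E=4, F=3, G=4, H=0)
step 2: fire α:  (A=3, B=4, C=3, D=3, E=4, F=3, G=4, H=0) → (A=3, B=4, C=6, D=3, E=4, F=6, G=4, H=0)
step 3: fire α:  (A=3, B=4, C=6, D=3, E=4, F=6, G=4, H=0) → (A=3, B=4, C=9, D=3, E=4, F=9, G=4, H=0)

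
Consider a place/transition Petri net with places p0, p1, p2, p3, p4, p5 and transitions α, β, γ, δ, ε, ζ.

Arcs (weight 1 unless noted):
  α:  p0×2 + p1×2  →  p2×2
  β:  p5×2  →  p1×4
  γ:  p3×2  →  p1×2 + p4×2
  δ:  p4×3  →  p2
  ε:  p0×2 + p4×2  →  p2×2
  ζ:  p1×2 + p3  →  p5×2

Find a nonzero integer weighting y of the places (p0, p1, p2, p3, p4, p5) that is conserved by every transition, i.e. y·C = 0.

y = (p0:2, p1:1, p2:3, p3:2, p4:1, p5:2)

Incidence matrix C (rows=places, cols=transitions):
        α    β    γ    δ    ε    ζ
   p0  -2    0    0    0   -2    0
   p1  -2    4    2    0    0   -2
   p2   2    0    0    1    2    0
   p3   0    0   -2    0    0   -1
   p4   0    0    2   -3   -2    0
   p5   0   -2    0    0    0    2

Candidate y = [2, 1, 3, 2, 1, 2]; check y·C column-wise:
  col α: 2·-2 + 1·-2 + 3·2 + 2·0 + 1·0 + 2·0 = 0
  col β: 2·0 + 1·4 + 3·0 + 2·0 + 1·0 + 2·-2 = 0
  col γ: 2·0 + 1·2 + 3·0 + 2·-2 + 1·2 + 2·0 = 0
  col δ: 2·0 + 1·0 + 3·1 + 2·0 + 1·-3 + 2·0 = 0
  col ε: 2·-2 + 1·0 + 3·2 + 2·0 + 1·-2 + 2·0 = 0
  col ζ: 2·0 + 1·-2 + 3·0 + 2·-1 + 1·0 + 2·2 = 0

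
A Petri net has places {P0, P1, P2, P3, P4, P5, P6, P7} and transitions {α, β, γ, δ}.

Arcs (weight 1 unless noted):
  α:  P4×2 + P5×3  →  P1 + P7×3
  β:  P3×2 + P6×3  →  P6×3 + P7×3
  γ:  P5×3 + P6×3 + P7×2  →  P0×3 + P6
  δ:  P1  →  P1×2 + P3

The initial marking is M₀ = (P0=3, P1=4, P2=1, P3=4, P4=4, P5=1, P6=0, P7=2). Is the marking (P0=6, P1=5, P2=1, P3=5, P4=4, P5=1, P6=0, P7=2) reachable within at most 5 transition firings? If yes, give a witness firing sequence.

depth 0: 1 marking
depth 1: 2 markings reached so far
depth 2: 3 markings reached so far
depth 3: 4 markings reached so far
depth 4: 5 markings reached so far
depth 5: 6 markings reached so far
target is not among the 6 markings reachable within 5 steps

NO — not reachable within 5 firings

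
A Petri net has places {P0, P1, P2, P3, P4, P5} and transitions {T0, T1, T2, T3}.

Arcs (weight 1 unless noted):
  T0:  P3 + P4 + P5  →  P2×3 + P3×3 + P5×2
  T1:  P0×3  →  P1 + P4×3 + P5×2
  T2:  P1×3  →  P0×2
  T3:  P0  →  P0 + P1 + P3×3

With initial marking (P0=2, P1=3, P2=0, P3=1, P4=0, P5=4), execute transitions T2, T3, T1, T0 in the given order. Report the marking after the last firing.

(P0=1, P1=2, P2=3, P3=6, P4=2, P5=7)

step 1: fire T2:  (P0=2, P1=3, P2=0, P3=1, P4=0, P5=4) → (P0=4, P1=0, P2=0, P3=1, P4=0, P5=4)
step 2: fire T3:  (P0=4, P1=0, P2=0, P3=1, P4=0, P5=4) → (P0=4, P1=1, P2=0, P3=4, P4=0, P5=4)
step 3: fire T1:  (P0=4, P1=1, P2=0, P3=4, P4=0, P5=4) → (P0=1, P1=2, P2=0, P3=4, P4=3, P5=6)
step 4: fire T0:  (P0=1, P1=2, P2=0, P3=4, P4=3, P5=6) → (P0=1, P1=2, P2=3, P3=6, P4=2, P5=7)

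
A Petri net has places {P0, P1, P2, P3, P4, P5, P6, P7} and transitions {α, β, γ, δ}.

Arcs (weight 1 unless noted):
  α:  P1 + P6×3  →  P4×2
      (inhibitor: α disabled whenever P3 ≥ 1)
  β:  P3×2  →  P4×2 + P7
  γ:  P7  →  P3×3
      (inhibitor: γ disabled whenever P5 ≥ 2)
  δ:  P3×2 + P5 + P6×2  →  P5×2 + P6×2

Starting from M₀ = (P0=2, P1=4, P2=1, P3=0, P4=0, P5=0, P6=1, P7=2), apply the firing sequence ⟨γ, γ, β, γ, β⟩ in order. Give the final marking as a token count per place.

step 1: fire γ:  (P0=2, P1=4, P2=1, P3=0, P4=0, P5=0, P6=1, P7=2) → (P0=2, P1=4, P2=1, P3=3, P4=0, P5=0, P6=1, P7=1)
step 2: fire γ:  (P0=2, P1=4, P2=1, P3=3, P4=0, P5=0, P6=1, P7=1) → (P0=2, P1=4, P2=1, P3=6, P4=0, P5=0, P6=1, P7=0)
step 3: fire β:  (P0=2, P1=4, P2=1, P3=6, P4=0, P5=0, P6=1, P7=0) → (P0=2, P1=4, P2=1, P3=4, P4=2, P5=0, P6=1, P7=1)
step 4: fire γ:  (P0=2, P1=4, P2=1, P3=4, P4=2, P5=0, P6=1, P7=1) → (P0=2, P1=4, P2=1, P3=7, P4=2, P5=0, P6=1, P7=0)
step 5: fire β:  (P0=2, P1=4, P2=1, P3=7, P4=2, P5=0, P6=1, P7=0) → (P0=2, P1=4, P2=1, P3=5, P4=4, P5=0, P6=1, P7=1)

(P0=2, P1=4, P2=1, P3=5, P4=4, P5=0, P6=1, P7=1)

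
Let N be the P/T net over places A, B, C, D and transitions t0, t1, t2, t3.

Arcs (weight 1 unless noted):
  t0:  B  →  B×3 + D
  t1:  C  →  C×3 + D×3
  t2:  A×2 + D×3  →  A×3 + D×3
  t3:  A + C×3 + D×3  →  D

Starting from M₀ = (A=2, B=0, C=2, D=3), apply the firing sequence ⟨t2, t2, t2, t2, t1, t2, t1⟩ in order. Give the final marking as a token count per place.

(A=7, B=0, C=6, D=9)

step 1: fire t2:  (A=2, B=0, C=2, D=3) → (A=3, B=0, C=2, D=3)
step 2: fire t2:  (A=3, B=0, C=2, D=3) → (A=4, B=0, C=2, D=3)
step 3: fire t2:  (A=4, B=0, C=2, D=3) → (A=5, B=0, C=2, D=3)
step 4: fire t2:  (A=5, B=0, C=2, D=3) → (A=6, B=0, C=2, D=3)
step 5: fire t1:  (A=6, B=0, C=2, D=3) → (A=6, B=0, C=4, D=6)
step 6: fire t2:  (A=6, B=0, C=4, D=6) → (A=7, B=0, C=4, D=6)
step 7: fire t1:  (A=7, B=0, C=4, D=6) → (A=7, B=0, C=6, D=9)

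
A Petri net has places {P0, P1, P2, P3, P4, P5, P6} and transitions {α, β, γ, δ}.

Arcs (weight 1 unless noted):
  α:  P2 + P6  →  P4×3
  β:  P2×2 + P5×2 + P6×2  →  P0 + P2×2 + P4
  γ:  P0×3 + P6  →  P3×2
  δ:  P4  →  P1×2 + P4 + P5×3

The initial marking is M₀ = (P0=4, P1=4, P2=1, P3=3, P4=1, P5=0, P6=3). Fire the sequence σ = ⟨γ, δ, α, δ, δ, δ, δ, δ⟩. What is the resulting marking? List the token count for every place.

(P0=1, P1=16, P2=0, P3=5, P4=4, P5=18, P6=1)

step 1: fire γ:  (P0=4, P1=4, P2=1, P3=3, P4=1, P5=0, P6=3) → (P0=1, P1=4, P2=1, P3=5, P4=1, P5=0, P6=2)
step 2: fire δ:  (P0=1, P1=4, P2=1, P3=5, P4=1, P5=0, P6=2) → (P0=1, P1=6, P2=1, P3=5, P4=1, P5=3, P6=2)
step 3: fire α:  (P0=1, P1=6, P2=1, P3=5, P4=1, P5=3, P6=2) → (P0=1, P1=6, P2=0, P3=5, P4=4, P5=3, P6=1)
step 4: fire δ:  (P0=1, P1=6, P2=0, P3=5, P4=4, P5=3, P6=1) → (P0=1, P1=8, P2=0, P3=5, P4=4, P5=6, P6=1)
step 5: fire δ:  (P0=1, P1=8, P2=0, P3=5, P4=4, P5=6, P6=1) → (P0=1, P1=10, P2=0, P3=5, P4=4, P5=9, P6=1)
step 6: fire δ:  (P0=1, P1=10, P2=0, P3=5, P4=4, P5=9, P6=1) → (P0=1, P1=12, P2=0, P3=5, P4=4, P5=12, P6=1)
step 7: fire δ:  (P0=1, P1=12, P2=0, P3=5, P4=4, P5=12, P6=1) → (P0=1, P1=14, P2=0, P3=5, P4=4, P5=15, P6=1)
step 8: fire δ:  (P0=1, P1=14, P2=0, P3=5, P4=4, P5=15, P6=1) → (P0=1, P1=16, P2=0, P3=5, P4=4, P5=18, P6=1)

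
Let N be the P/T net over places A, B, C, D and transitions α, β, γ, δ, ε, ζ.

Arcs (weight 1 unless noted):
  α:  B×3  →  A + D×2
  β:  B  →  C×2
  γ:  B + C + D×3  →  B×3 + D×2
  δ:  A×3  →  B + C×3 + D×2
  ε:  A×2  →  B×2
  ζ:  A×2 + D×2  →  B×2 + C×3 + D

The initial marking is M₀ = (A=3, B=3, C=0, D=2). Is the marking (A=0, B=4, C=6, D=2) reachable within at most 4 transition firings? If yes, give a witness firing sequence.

YES — reachable via ⟨α, ζ, ζ⟩ (3 firings)

step 1: fire α:  (A=3, B=3, C=0, D=2) → (A=4, B=0, C=0, D=4)
step 2: fire ζ:  (A=4, B=0, C=0, D=4) → (A=2, B=2, C=3, D=3)
step 3: fire ζ:  (A=2, B=2, C=3, D=3) → (A=0, B=4, C=6, D=2)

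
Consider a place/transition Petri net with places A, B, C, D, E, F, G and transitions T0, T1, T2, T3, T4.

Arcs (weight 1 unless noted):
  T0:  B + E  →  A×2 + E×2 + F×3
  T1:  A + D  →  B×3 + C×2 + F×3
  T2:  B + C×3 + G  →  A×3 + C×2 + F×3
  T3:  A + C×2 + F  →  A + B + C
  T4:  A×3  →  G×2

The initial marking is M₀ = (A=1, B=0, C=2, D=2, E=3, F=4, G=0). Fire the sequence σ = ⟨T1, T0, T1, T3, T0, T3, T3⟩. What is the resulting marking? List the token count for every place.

(A=3, B=7, C=3, D=0, E=5, F=13, G=0)

step 1: fire T1:  (A=1, B=0, C=2, D=2, E=3, F=4, G=0) → (A=0, B=3, C=4, D=1, E=3, F=7, G=0)
step 2: fire T0:  (A=0, B=3, C=4, D=1, E=3, F=7, G=0) → (A=2, B=2, C=4, D=1, E=4, F=10, G=0)
step 3: fire T1:  (A=2, B=2, C=4, D=1, E=4, F=10, G=0) → (A=1, B=5, C=6, D=0, E=4, F=13, G=0)
step 4: fire T3:  (A=1, B=5, C=6, D=0, E=4, F=13, G=0) → (A=1, B=6, C=5, D=0, E=4, F=12, G=0)
step 5: fire T0:  (A=1, B=6, C=5, D=0, E=4, F=12, G=0) → (A=3, B=5, C=5, D=0, E=5, F=15, G=0)
step 6: fire T3:  (A=3, B=5, C=5, D=0, E=5, F=15, G=0) → (A=3, B=6, C=4, D=0, E=5, F=14, G=0)
step 7: fire T3:  (A=3, B=6, C=4, D=0, E=5, F=14, G=0) → (A=3, B=7, C=3, D=0, E=5, F=13, G=0)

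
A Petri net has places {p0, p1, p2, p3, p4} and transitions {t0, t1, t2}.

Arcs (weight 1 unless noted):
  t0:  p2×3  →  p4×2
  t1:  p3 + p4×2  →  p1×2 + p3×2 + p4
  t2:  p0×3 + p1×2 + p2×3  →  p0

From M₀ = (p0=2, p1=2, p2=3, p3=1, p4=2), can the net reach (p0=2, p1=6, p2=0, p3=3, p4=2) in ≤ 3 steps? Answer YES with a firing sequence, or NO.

YES — reachable via ⟨t0, t1, t1⟩ (3 firings)

step 1: fire t0:  (p0=2, p1=2, p2=3, p3=1, p4=2) → (p0=2, p1=2, p2=0, p3=1, p4=4)
step 2: fire t1:  (p0=2, p1=2, p2=0, p3=1, p4=4) → (p0=2, p1=4, p2=0, p3=2, p4=3)
step 3: fire t1:  (p0=2, p1=4, p2=0, p3=2, p4=3) → (p0=2, p1=6, p2=0, p3=3, p4=2)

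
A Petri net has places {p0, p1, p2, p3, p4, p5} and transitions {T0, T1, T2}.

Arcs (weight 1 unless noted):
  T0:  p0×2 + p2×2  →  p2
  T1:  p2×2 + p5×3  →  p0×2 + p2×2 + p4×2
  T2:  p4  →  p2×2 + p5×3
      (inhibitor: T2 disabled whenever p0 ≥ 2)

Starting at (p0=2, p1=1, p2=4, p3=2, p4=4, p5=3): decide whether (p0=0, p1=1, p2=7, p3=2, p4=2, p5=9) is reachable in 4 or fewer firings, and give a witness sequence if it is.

step 1: fire T0:  (p0=2, p1=1, p2=4, p3=2, p4=4, p5=3) → (p0=0, p1=1, p2=3, p3=2, p4=4, p5=3)
step 2: fire T2:  (p0=0, p1=1, p2=3, p3=2, p4=4, p5=3) → (p0=0, p1=1, p2=5, p3=2, p4=3, p5=6)
step 3: fire T2:  (p0=0, p1=1, p2=5, p3=2, p4=3, p5=6) → (p0=0, p1=1, p2=7, p3=2, p4=2, p5=9)

YES — reachable via ⟨T0, T2, T2⟩ (3 firings)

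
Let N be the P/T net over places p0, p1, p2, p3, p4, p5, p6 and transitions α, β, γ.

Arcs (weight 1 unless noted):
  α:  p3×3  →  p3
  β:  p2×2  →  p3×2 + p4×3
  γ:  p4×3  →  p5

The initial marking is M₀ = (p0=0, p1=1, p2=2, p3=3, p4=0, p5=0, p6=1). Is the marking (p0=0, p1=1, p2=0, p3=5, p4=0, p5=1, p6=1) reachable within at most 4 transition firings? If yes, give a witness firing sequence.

YES — reachable via ⟨β, γ⟩ (2 firings)

step 1: fire β:  (p0=0, p1=1, p2=2, p3=3, p4=0, p5=0, p6=1) → (p0=0, p1=1, p2=0, p3=5, p4=3, p5=0, p6=1)
step 2: fire γ:  (p0=0, p1=1, p2=0, p3=5, p4=3, p5=0, p6=1) → (p0=0, p1=1, p2=0, p3=5, p4=0, p5=1, p6=1)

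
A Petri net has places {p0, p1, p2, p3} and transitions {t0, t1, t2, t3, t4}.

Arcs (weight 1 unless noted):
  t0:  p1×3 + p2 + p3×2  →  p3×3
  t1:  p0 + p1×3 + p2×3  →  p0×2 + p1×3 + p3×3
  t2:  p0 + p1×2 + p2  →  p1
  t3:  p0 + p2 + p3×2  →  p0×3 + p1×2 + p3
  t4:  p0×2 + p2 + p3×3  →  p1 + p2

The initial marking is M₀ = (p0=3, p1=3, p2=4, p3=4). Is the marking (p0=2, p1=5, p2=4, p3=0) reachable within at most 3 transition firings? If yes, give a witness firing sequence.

NO — not reachable within 3 firings

depth 0: 1 marking
depth 1: 6 markings reached so far
depth 2: 17 markings reached so far
depth 3: 28 markings reached so far
target is not among the 28 markings reachable within 3 steps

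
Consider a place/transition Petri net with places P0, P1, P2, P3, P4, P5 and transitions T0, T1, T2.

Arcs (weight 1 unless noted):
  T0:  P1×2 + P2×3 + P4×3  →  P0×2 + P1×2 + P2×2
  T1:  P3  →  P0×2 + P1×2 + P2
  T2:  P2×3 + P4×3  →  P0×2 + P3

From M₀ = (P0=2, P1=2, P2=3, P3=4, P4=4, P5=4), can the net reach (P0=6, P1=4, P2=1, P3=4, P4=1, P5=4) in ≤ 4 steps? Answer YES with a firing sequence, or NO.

YES — reachable via ⟨T1, T2⟩ (2 firings)

step 1: fire T1:  (P0=2, P1=2, P2=3, P3=4, P4=4, P5=4) → (P0=4, P1=4, P2=4, P3=3, P4=4, P5=4)
step 2: fire T2:  (P0=4, P1=4, P2=4, P3=3, P4=4, P5=4) → (P0=6, P1=4, P2=1, P3=4, P4=1, P5=4)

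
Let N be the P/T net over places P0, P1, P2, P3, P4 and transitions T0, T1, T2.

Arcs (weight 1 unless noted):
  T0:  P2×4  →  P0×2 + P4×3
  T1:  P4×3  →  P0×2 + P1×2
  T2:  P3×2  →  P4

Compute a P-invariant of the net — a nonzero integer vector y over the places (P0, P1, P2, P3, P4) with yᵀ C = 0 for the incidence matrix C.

y = (P0:2, P1:-2, P2:1, P3:0, P4:0)

Incidence matrix C (rows=places, cols=transitions):
       T0   T1   T2
   P0   2    2    0
   P1   0    2    0
   P2  -4    0    0
   P3   0    0   -2
   P4   3   -3    1

Candidate y = [2, -2, 1, 0, 0]; check y·C column-wise:
  col T0: 2·2 + -2·0 + 1·-4 + 0·3 = 0
  col T1: 2·2 + -2·2 + 1·0 + 0·-3 = 0
  col T2: 2·0 + -2·0 + 1·0 + 0·-2 + 0·1 = 0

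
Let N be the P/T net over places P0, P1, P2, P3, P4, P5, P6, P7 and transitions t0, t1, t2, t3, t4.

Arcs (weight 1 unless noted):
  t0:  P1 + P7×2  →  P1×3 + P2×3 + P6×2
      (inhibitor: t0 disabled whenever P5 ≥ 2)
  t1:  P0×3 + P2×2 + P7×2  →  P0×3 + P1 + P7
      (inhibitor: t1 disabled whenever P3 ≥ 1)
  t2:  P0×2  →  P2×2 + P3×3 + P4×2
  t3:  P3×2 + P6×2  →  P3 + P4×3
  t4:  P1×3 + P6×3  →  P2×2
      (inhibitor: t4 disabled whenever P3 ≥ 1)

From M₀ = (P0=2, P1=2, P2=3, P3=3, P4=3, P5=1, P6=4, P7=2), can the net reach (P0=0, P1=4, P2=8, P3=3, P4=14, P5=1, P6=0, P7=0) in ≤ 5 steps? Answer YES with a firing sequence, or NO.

step 1: fire t0:  (P0=2, P1=2, P2=3, P3=3, P4=3, P5=1, P6=4, P7=2) → (P0=2, P1=4, P2=6, P3=3, P4=3, P5=1, P6=6, P7=0)
step 2: fire t2:  (P0=2, P1=4, P2=6, P3=3, P4=3, P5=1, P6=6, P7=0) → (P0=0, P1=4, P2=8, P3=6, P4=5, P5=1, P6=6, P7=0)
step 3: fire t3:  (P0=0, P1=4, P2=8, P3=6, P4=5, P5=1, P6=6, P7=0) → (P0=0, P1=4, P2=8, P3=5, P4=8, P5=1, P6=4, P7=0)
step 4: fire t3:  (P0=0, P1=4, P2=8, P3=5, P4=8, P5=1, P6=4, P7=0) → (P0=0, P1=4, P2=8, P3=4, P4=11, P5=1, P6=2, P7=0)
step 5: fire t3:  (P0=0, P1=4, P2=8, P3=4, P4=11, P5=1, P6=2, P7=0) → (P0=0, P1=4, P2=8, P3=3, P4=14, P5=1, P6=0, P7=0)

YES — reachable via ⟨t0, t2, t3, t3, t3⟩ (5 firings)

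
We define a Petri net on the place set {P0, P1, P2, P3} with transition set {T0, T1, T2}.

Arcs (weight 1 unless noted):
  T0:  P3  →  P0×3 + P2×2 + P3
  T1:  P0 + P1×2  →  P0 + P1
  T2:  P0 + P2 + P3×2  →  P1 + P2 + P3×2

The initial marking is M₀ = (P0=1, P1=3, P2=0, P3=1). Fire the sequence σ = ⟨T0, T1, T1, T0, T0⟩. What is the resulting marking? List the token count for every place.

step 1: fire T0:  (P0=1, P1=3, P2=0, P3=1) → (P0=4, P1=3, P2=2, P3=1)
step 2: fire T1:  (P0=4, P1=3, P2=2, P3=1) → (P0=4, P1=2, P2=2, P3=1)
step 3: fire T1:  (P0=4, P1=2, P2=2, P3=1) → (P0=4, P1=1, P2=2, P3=1)
step 4: fire T0:  (P0=4, P1=1, P2=2, P3=1) → (P0=7, P1=1, P2=4, P3=1)
step 5: fire T0:  (P0=7, P1=1, P2=4, P3=1) → (P0=10, P1=1, P2=6, P3=1)

(P0=10, P1=1, P2=6, P3=1)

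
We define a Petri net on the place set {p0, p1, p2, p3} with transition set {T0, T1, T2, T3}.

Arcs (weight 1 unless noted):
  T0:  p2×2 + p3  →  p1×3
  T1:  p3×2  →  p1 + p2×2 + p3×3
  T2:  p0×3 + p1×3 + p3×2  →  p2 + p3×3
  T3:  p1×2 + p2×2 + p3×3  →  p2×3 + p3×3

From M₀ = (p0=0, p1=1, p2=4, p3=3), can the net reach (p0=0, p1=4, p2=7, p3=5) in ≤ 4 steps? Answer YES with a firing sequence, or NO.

NO — not reachable within 4 firings

depth 0: 1 marking
depth 1: 3 markings reached so far
depth 2: 7 markings reached so far
depth 3: 12 markings reached so far
depth 4: 20 markings reached so far
target is not among the 20 markings reachable within 4 steps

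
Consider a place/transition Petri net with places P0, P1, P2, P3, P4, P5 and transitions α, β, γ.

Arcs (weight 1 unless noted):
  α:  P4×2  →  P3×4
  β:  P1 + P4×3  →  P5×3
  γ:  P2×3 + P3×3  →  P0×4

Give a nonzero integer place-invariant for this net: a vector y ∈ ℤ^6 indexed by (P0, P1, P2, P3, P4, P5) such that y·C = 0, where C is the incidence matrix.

y = (P0:3, P1:0, P2:4, P3:0, P4:0, P5:0)

Incidence matrix C (rows=places, cols=transitions):
        α    β    γ
   P0   0    0    4
   P1   0   -1    0
   P2   0    0   -3
   P3   4    0   -3
   P4  -2   -3    0
   P5   0    3    0

Candidate y = [3, 0, 4, 0, 0, 0]; check y·C column-wise:
  col α: 3·0 + 4·0 + 0·4 + 0·-2 = 0
  col β: 3·0 + 0·-1 + 4·0 + 0·-3 + 0·3 = 0
  col γ: 3·4 + 4·-3 + 0·-3 = 0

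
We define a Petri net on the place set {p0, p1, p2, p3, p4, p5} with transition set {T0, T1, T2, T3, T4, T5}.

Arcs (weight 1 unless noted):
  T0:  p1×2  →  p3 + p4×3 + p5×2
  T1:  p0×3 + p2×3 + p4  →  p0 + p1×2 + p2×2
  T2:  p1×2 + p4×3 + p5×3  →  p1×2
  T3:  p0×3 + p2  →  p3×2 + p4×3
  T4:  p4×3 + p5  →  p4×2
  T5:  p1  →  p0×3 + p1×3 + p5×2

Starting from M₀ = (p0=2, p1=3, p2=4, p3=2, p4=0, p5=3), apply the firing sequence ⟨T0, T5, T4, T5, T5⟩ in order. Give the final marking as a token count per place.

step 1: fire T0:  (p0=2, p1=3, p2=4, p3=2, p4=0, p5=3) → (p0=2, p1=1, p2=4, p3=3, p4=3, p5=5)
step 2: fire T5:  (p0=2, p1=1, p2=4, p3=3, p4=3, p5=5) → (p0=5, p1=3, p2=4, p3=3, p4=3, p5=7)
step 3: fire T4:  (p0=5, p1=3, p2=4, p3=3, p4=3, p5=7) → (p0=5, p1=3, p2=4, p3=3, p4=2, p5=6)
step 4: fire T5:  (p0=5, p1=3, p2=4, p3=3, p4=2, p5=6) → (p0=8, p1=5, p2=4, p3=3, p4=2, p5=8)
step 5: fire T5:  (p0=8, p1=5, p2=4, p3=3, p4=2, p5=8) → (p0=11, p1=7, p2=4, p3=3, p4=2, p5=10)

(p0=11, p1=7, p2=4, p3=3, p4=2, p5=10)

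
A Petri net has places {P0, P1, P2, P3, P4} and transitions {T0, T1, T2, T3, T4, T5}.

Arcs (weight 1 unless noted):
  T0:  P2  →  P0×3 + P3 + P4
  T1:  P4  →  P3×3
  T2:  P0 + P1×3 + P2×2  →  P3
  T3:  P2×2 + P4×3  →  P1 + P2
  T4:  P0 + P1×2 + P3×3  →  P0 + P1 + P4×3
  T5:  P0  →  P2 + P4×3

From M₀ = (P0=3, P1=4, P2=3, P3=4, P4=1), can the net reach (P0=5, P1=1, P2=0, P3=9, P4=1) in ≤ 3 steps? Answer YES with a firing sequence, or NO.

YES — reachable via ⟨T0, T1, T2⟩ (3 firings)

step 1: fire T0:  (P0=3, P1=4, P2=3, P3=4, P4=1) → (P0=6, P1=4, P2=2, P3=5, P4=2)
step 2: fire T1:  (P0=6, P1=4, P2=2, P3=5, P4=2) → (P0=6, P1=4, P2=2, P3=8, P4=1)
step 3: fire T2:  (P0=6, P1=4, P2=2, P3=8, P4=1) → (P0=5, P1=1, P2=0, P3=9, P4=1)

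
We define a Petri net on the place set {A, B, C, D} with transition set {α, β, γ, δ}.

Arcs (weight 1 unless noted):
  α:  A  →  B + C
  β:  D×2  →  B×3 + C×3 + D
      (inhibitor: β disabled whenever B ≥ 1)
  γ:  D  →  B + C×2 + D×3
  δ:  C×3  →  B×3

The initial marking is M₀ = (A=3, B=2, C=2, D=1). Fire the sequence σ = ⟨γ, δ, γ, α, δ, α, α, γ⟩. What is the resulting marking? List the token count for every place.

(A=0, B=14, C=5, D=7)

step 1: fire γ:  (A=3, B=2, C=2, D=1) → (A=3, B=3, C=4, D=3)
step 2: fire δ:  (A=3, B=3, C=4, D=3) → (A=3, B=6, C=1, D=3)
step 3: fire γ:  (A=3, B=6, C=1, D=3) → (A=3, B=7, C=3, D=5)
step 4: fire α:  (A=3, B=7, C=3, D=5) → (A=2, B=8, C=4, D=5)
step 5: fire δ:  (A=2, B=8, C=4, D=5) → (A=2, B=11, C=1, D=5)
step 6: fire α:  (A=2, B=11, C=1, D=5) → (A=1, B=12, C=2, D=5)
step 7: fire α:  (A=1, B=12, C=2, D=5) → (A=0, B=13, C=3, D=5)
step 8: fire γ:  (A=0, B=13, C=3, D=5) → (A=0, B=14, C=5, D=7)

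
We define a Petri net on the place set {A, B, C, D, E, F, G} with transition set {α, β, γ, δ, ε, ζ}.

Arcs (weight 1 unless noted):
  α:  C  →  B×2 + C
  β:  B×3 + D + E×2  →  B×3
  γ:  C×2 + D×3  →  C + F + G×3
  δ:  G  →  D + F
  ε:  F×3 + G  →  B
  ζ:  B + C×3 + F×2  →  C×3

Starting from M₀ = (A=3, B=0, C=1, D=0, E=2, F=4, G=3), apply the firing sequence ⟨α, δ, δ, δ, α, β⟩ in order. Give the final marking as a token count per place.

(A=3, B=4, C=1, D=2, E=0, F=7, G=0)

step 1: fire α:  (A=3, B=0, C=1, D=0, E=2, F=4, G=3) → (A=3, B=2, C=1, D=0, E=2, F=4, G=3)
step 2: fire δ:  (A=3, B=2, C=1, D=0, E=2, F=4, G=3) → (A=3, B=2, C=1, D=1, E=2, F=5, G=2)
step 3: fire δ:  (A=3, B=2, C=1, D=1, E=2, F=5, G=2) → (A=3, B=2, C=1, D=2, E=2, F=6, G=1)
step 4: fire δ:  (A=3, B=2, C=1, D=2, E=2, F=6, G=1) → (A=3, B=2, C=1, D=3, E=2, F=7, G=0)
step 5: fire α:  (A=3, B=2, C=1, D=3, E=2, F=7, G=0) → (A=3, B=4, C=1, D=3, E=2, F=7, G=0)
step 6: fire β:  (A=3, B=4, C=1, D=3, E=2, F=7, G=0) → (A=3, B=4, C=1, D=2, E=0, F=7, G=0)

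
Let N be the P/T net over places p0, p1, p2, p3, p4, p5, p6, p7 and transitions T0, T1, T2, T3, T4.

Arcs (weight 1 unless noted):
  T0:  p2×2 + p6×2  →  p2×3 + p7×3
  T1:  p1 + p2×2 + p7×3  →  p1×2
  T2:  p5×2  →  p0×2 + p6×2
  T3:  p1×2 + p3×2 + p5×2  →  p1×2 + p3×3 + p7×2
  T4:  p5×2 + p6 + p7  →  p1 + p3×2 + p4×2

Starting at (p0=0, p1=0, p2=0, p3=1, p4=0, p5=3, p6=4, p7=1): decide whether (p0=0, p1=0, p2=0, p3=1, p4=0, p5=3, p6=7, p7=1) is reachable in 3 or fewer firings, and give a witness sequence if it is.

depth 0: 1 marking
depth 1: 3 markings reached so far
depth 2: 3 markings reached so far
(frontier empty at depth 2; search complete)
target is not among the 3 markings reachable within 3 steps

NO — not reachable within 3 firings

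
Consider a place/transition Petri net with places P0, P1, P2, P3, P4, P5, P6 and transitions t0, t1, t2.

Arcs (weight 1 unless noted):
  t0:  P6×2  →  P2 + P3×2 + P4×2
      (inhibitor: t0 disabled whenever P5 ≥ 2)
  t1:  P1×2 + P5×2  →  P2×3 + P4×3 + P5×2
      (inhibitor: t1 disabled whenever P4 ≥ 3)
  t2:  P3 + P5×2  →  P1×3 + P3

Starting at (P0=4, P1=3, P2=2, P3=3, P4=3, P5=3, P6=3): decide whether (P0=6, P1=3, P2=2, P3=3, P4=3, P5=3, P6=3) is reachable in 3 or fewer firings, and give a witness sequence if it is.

depth 0: 1 marking
depth 1: 2 markings reached so far
depth 2: 3 markings reached so far
depth 3: 3 markings reached so far
(frontier empty at depth 3; search complete)
target is not among the 3 markings reachable within 3 steps

NO — not reachable within 3 firings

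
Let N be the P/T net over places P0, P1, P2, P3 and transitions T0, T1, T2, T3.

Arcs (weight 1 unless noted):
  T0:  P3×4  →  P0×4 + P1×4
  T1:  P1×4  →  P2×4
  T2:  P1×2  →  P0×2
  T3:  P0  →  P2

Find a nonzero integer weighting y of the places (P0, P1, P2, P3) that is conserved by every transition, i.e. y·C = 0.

Incidence matrix C (rows=places, cols=transitions):
       T0   T1   T2   T3
   P0   4    0    2   -1
   P1   4   -4   -2    0
   P2   0    4    0    1
   P3  -4    0    0    0

Candidate y = [1, 1, 1, 2]; check y·C column-wise:
  col T0: 1·4 + 1·4 + 1·0 + 2·-4 = 0
  col T1: 1·0 + 1·-4 + 1·4 + 2·0 = 0
  col T2: 1·2 + 1·-2 + 1·0 + 2·0 = 0
  col T3: 1·-1 + 1·0 + 1·1 + 2·0 = 0

y = (P0:1, P1:1, P2:1, P3:2)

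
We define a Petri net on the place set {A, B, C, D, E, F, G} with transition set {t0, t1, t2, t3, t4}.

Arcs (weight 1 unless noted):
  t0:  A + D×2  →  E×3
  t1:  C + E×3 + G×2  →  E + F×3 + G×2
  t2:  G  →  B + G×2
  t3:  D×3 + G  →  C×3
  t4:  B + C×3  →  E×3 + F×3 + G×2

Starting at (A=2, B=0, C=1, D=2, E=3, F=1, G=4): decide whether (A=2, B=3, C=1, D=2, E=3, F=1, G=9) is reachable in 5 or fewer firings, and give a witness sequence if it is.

NO — not reachable within 5 firings

depth 0: 1 marking
depth 1: 4 markings reached so far
depth 2: 8 markings reached so far
depth 3: 12 markings reached so far
depth 4: 16 markings reached so far
depth 5: 20 markings reached so far
target is not among the 20 markings reachable within 5 steps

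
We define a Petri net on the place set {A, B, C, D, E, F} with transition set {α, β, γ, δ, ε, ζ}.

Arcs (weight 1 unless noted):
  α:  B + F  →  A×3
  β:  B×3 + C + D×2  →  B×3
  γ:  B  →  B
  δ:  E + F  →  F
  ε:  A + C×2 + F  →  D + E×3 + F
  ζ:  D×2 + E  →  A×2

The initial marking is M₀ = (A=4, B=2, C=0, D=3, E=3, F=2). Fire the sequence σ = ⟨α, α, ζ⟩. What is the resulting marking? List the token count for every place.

(A=12, B=0, C=0, D=1, E=2, F=0)

step 1: fire α:  (A=4, B=2, C=0, D=3, E=3, F=2) → (A=7, B=1, C=0, D=3, E=3, F=1)
step 2: fire α:  (A=7, B=1, C=0, D=3, E=3, F=1) → (A=10, B=0, C=0, D=3, E=3, F=0)
step 3: fire ζ:  (A=10, B=0, C=0, D=3, E=3, F=0) → (A=12, B=0, C=0, D=1, E=2, F=0)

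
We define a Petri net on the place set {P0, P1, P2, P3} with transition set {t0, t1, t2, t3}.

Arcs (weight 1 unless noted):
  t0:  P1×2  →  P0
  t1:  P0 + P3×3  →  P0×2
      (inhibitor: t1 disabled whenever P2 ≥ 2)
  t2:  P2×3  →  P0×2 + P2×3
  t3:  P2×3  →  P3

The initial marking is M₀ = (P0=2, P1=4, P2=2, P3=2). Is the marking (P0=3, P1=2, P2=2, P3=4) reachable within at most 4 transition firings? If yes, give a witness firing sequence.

depth 0: 1 marking
depth 1: 2 markings reached so far
depth 2: 3 markings reached so far
depth 3: 3 markings reached so far
(frontier empty at depth 3; search complete)
target is not among the 3 markings reachable within 4 steps

NO — not reachable within 4 firings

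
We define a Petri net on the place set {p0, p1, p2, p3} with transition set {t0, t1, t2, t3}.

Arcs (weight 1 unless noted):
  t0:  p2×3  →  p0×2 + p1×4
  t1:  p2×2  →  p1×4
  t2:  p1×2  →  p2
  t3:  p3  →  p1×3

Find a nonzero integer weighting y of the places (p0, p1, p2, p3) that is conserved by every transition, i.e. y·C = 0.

Incidence matrix C (rows=places, cols=transitions):
       t0   t1   t2   t3
   p0   2    0    0    0
   p1   4    4   -2    3
   p2  -3   -2    1    0
   p3   0    0    0   -1

Candidate y = [1, 1, 2, 3]; check y·C column-wise:
  col t0: 1·2 + 1·4 + 2·-3 + 3·0 = 0
  col t1: 1·0 + 1·4 + 2·-2 + 3·0 = 0
  col t2: 1·0 + 1·-2 + 2·1 + 3·0 = 0
  col t3: 1·0 + 1·3 + 2·0 + 3·-1 = 0

y = (p0:1, p1:1, p2:2, p3:3)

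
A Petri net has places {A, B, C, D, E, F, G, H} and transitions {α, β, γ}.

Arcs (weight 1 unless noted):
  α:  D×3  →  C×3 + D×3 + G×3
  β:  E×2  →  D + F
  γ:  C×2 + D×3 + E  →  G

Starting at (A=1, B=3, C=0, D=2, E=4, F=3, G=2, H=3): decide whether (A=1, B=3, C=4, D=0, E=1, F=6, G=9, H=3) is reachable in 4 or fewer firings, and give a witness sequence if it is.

depth 0: 1 marking
depth 1: 2 markings reached so far
depth 2: 4 markings reached so far
depth 3: 7 markings reached so far
depth 4: 10 markings reached so far
target is not among the 10 markings reachable within 4 steps

NO — not reachable within 4 firings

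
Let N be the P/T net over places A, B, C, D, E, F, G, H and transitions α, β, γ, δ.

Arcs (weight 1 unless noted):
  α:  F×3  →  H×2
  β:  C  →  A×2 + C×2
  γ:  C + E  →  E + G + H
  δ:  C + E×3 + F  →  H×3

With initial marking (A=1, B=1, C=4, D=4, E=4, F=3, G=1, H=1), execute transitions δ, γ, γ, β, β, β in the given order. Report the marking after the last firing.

(A=7, B=1, C=4, D=4, E=1, F=2, G=3, H=6)

step 1: fire δ:  (A=1, B=1, C=4, D=4, E=4, F=3, G=1, H=1) → (A=1, B=1, C=3, D=4, E=1, F=2, G=1, H=4)
step 2: fire γ:  (A=1, B=1, C=3, D=4, E=1, F=2, G=1, H=4) → (A=1, B=1, C=2, D=4, E=1, F=2, G=2, H=5)
step 3: fire γ:  (A=1, B=1, C=2, D=4, E=1, F=2, G=2, H=5) → (A=1, B=1, C=1, D=4, E=1, F=2, G=3, H=6)
step 4: fire β:  (A=1, B=1, C=1, D=4, E=1, F=2, G=3, H=6) → (A=3, B=1, C=2, D=4, E=1, F=2, G=3, H=6)
step 5: fire β:  (A=3, B=1, C=2, D=4, E=1, F=2, G=3, H=6) → (A=5, B=1, C=3, D=4, E=1, F=2, G=3, H=6)
step 6: fire β:  (A=5, B=1, C=3, D=4, E=1, F=2, G=3, H=6) → (A=7, B=1, C=4, D=4, E=1, F=2, G=3, H=6)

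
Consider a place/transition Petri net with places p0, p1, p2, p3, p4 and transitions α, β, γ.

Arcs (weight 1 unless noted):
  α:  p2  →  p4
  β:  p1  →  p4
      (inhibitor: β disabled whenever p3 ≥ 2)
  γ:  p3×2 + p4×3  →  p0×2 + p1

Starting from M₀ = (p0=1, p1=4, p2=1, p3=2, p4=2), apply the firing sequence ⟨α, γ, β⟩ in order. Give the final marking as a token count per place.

(p0=3, p1=4, p2=0, p3=0, p4=1)

step 1: fire α:  (p0=1, p1=4, p2=1, p3=2, p4=2) → (p0=1, p1=4, p2=0, p3=2, p4=3)
step 2: fire γ:  (p0=1, p1=4, p2=0, p3=2, p4=3) → (p0=3, p1=5, p2=0, p3=0, p4=0)
step 3: fire β:  (p0=3, p1=5, p2=0, p3=0, p4=0) → (p0=3, p1=4, p2=0, p3=0, p4=1)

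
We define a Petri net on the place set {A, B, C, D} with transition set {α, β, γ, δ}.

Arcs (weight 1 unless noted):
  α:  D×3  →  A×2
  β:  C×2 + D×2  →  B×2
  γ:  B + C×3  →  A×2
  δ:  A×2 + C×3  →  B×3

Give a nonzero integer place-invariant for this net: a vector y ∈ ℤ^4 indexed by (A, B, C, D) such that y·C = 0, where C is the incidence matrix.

Incidence matrix C (rows=places, cols=transitions):
        α    β    γ    δ
    A   2    0    2   -2
    B   0    2   -1    3
    C   0   -2   -3   -3
    D  -3   -2    0    0

Candidate y = [3, 3, 1, 2]; check y·C column-wise:
  col α: 3·2 + 3·0 + 1·0 + 2·-3 = 0
  col β: 3·0 + 3·2 + 1·-2 + 2·-2 = 0
  col γ: 3·2 + 3·-1 + 1·-3 + 2·0 = 0
  col δ: 3·-2 + 3·3 + 1·-3 + 2·0 = 0

y = (A:3, B:3, C:1, D:2)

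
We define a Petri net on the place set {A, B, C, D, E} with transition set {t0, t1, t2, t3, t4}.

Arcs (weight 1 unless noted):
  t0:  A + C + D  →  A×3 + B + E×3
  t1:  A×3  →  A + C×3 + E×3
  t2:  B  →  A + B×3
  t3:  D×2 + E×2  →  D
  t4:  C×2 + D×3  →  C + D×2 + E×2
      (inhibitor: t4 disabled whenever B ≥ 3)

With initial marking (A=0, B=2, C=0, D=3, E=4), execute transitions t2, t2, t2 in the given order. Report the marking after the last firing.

step 1: fire t2:  (A=0, B=2, C=0, D=3, E=4) → (A=1, B=4, C=0, D=3, E=4)
step 2: fire t2:  (A=1, B=4, C=0, D=3, E=4) → (A=2, B=6, C=0, D=3, E=4)
step 3: fire t2:  (A=2, B=6, C=0, D=3, E=4) → (A=3, B=8, C=0, D=3, E=4)

(A=3, B=8, C=0, D=3, E=4)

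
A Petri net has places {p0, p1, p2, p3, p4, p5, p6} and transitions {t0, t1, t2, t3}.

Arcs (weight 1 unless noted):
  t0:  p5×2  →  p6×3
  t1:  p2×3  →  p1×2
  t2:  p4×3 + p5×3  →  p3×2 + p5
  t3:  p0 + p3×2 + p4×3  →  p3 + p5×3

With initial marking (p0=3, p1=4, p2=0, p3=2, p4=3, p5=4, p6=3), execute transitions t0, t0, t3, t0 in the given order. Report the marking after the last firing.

(p0=2, p1=4, p2=0, p3=1, p4=0, p5=1, p6=12)

step 1: fire t0:  (p0=3, p1=4, p2=0, p3=2, p4=3, p5=4, p6=3) → (p0=3, p1=4, p2=0, p3=2, p4=3, p5=2, p6=6)
step 2: fire t0:  (p0=3, p1=4, p2=0, p3=2, p4=3, p5=2, p6=6) → (p0=3, p1=4, p2=0, p3=2, p4=3, p5=0, p6=9)
step 3: fire t3:  (p0=3, p1=4, p2=0, p3=2, p4=3, p5=0, p6=9) → (p0=2, p1=4, p2=0, p3=1, p4=0, p5=3, p6=9)
step 4: fire t0:  (p0=2, p1=4, p2=0, p3=1, p4=0, p5=3, p6=9) → (p0=2, p1=4, p2=0, p3=1, p4=0, p5=1, p6=12)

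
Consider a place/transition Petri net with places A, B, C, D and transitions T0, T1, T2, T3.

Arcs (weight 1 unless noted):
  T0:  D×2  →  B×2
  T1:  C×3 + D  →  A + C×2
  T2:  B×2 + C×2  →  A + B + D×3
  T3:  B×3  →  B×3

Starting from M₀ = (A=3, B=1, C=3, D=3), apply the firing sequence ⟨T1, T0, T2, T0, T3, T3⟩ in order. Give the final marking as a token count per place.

(A=5, B=4, C=0, D=1)

step 1: fire T1:  (A=3, B=1, C=3, D=3) → (A=4, B=1, C=2, D=2)
step 2: fire T0:  (A=4, B=1, C=2, D=2) → (A=4, B=3, C=2, D=0)
step 3: fire T2:  (A=4, B=3, C=2, D=0) → (A=5, B=2, C=0, D=3)
step 4: fire T0:  (A=5, B=2, C=0, D=3) → (A=5, B=4, C=0, D=1)
step 5: fire T3:  (A=5, B=4, C=0, D=1) → (A=5, B=4, C=0, D=1)
step 6: fire T3:  (A=5, B=4, C=0, D=1) → (A=5, B=4, C=0, D=1)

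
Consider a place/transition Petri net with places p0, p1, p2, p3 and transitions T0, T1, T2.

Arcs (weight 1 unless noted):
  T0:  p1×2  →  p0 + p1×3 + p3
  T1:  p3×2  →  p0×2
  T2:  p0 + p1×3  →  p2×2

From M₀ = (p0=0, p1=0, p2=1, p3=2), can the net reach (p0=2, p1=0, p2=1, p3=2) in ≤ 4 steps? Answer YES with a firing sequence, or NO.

depth 0: 1 marking
depth 1: 2 markings reached so far
depth 2: 2 markings reached so far
(frontier empty at depth 2; search complete)
target is not among the 2 markings reachable within 4 steps

NO — not reachable within 4 firings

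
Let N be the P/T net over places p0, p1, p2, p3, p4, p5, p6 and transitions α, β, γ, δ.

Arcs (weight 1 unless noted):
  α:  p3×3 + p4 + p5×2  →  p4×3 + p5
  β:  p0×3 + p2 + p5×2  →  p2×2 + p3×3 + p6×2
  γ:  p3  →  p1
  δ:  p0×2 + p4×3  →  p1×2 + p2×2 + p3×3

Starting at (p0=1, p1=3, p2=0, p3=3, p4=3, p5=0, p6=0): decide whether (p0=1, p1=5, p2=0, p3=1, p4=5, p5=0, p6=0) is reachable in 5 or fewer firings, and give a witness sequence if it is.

NO — not reachable within 5 firings

depth 0: 1 marking
depth 1: 2 markings reached so far
depth 2: 3 markings reached so far
depth 3: 4 markings reached so far
depth 4: 4 markings reached so far
(frontier empty at depth 4; search complete)
target is not among the 4 markings reachable within 5 steps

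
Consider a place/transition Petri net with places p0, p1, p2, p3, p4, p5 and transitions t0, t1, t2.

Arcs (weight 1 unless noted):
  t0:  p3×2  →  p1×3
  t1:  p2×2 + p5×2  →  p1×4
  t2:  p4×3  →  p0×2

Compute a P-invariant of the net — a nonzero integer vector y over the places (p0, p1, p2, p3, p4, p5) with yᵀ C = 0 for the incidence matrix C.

Incidence matrix C (rows=places, cols=transitions):
       t0   t1   t2
   p0   0    0    2
   p1   3    4    0
   p2   0   -2    0
   p3  -2    0    0
   p4   0    0   -3
   p5   0   -2    0

Candidate y = [0, 2, 4, 3, 0, 0]; check y·C column-wise:
  col t0: 2·3 + 4·0 + 3·-2 = 0
  col t1: 2·4 + 4·-2 + 3·0 + 0·-2 = 0
  col t2: 0·2 + 2·0 + 4·0 + 3·0 + 0·-3 = 0

y = (p0:0, p1:2, p2:4, p3:3, p4:0, p5:0)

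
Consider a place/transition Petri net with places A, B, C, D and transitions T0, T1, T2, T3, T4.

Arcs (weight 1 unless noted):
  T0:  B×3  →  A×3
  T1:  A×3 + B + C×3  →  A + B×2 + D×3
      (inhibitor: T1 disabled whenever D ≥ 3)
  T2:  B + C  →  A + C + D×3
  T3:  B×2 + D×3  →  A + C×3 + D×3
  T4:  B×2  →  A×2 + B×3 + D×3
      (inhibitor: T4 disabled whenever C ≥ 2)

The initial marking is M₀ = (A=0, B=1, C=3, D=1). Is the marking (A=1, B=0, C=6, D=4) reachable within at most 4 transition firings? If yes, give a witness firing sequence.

NO — not reachable within 4 firings

depth 0: 1 marking
depth 1: 2 markings reached so far
depth 2: 2 markings reached so far
(frontier empty at depth 2; search complete)
target is not among the 2 markings reachable within 4 steps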